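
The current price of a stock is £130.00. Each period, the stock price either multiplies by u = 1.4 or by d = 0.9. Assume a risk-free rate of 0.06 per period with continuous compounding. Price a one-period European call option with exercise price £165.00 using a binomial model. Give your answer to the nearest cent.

Risk-neutral probability p = (e^0.06 − 0.9)/(1.4 − 0.9) = 0.1618/0.5000 = 0.3237
Terminal stock prices: S_u = 182, S_d = 117
Terminal payoffs (S − K): max(17, 0) = 17, max(-48, 0) = 0
Node 0 (S = 130): V_0 = e^(−0.06)·[0.3237·17.0000 + 0.6763·0.0000] = 5.1820

£5.18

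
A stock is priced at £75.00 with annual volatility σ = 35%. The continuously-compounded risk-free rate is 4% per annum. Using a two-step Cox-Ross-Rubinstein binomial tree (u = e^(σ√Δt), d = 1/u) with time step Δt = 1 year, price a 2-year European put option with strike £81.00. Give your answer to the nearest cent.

CRR parameters: u = e^(σ√Δt) = e^(0.35·√1) = 1.4191, d = 1/u = 0.7047
Per-period rate: rΔt = 0.04·1 = 0.04, so R = e^0.04 = 1.0408
Risk-neutral probability p = (e^0.04 − 0.7047)/(1.4191 − 0.7047) = 0.3361/0.7144 = 0.4705
Terminal stock prices: S_uu = 151, S_ud = 75, S_dd = 37.24
Terminal payoffs (K − S): max(-70.03, 0) = 0, max(6, 0) = 6, max(43.76, 0) = 43.76
Node u (S = 106.4): V_u = e^(−0.04)·[0.4705·0.0000 + 0.5295·6.0000] = 3.0524
Node d (S = 52.85): V_d = e^(−0.04)·[0.4705·6.0000 + 0.5295·43.7561] = 24.9723
Node 0 (S = 75): V_0 = e^(−0.04)·[0.4705·3.0524 + 0.5295·24.9723] = 14.0840

£14.08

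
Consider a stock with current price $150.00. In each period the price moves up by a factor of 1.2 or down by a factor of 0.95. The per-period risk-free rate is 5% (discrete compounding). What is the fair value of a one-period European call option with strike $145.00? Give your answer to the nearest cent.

$13.33

Risk-neutral probability p = (1 + 0.05 − 0.95)/(1.2 − 0.95) = 0.1000/0.2500 = 0.4000
Terminal stock prices: S_u = 180, S_d = 142.5
Terminal payoffs (S − K): max(35, 0) = 35, max(-2.5, 0) = 0
Node 0 (S = 150): V_0 = 1/1.05·[0.4000·35.0000 + 0.6000·0.0000] = 13.3333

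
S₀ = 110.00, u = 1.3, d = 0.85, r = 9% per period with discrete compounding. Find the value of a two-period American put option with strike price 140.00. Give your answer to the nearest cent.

Risk-neutral probability p = (1 + 0.09 − 0.85)/(1.3 − 0.85) = 0.2400/0.4500 = 0.5333
Terminal stock prices: S_uu = 185.9, S_ud = 121.5, S_dd = 79.47
Terminal payoffs (K − S): max(-45.9, 0) = 0, max(18.45, 0) = 18.45, max(60.53, 0) = 60.53
Node u (S = 143): continuation = 1/1.09·[0.5333·0.0000 + 0.4667·18.4500] = 7.8991; exercise value = 0.0000 ≤ continuation, so V_u = 7.8991
Node d (S = 93.5): continuation = 1/1.09·[0.5333·18.4500 + 0.4667·60.5250] = 34.9404; exercise value = 46.5000 > continuation, so V_d = 46.5000 (exercise)
Node 0 (S = 110): continuation = 1/1.09·[0.5333·7.8991 + 0.4667·46.5000] = 23.7733; exercise value = 30.0000 > continuation, so V_0 = 30.0000 (exercise)

30.00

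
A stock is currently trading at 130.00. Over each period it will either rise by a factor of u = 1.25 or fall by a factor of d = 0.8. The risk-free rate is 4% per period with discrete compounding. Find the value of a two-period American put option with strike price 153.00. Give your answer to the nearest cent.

27.28

Risk-neutral probability p = (1 + 0.04 − 0.8)/(1.25 − 0.8) = 0.2400/0.4500 = 0.5333
Terminal stock prices: S_uu = 203.1, S_ud = 130, S_dd = 83.2
Terminal payoffs (K − S): max(-50.12, 0) = 0, max(23, 0) = 23, max(69.8, 0) = 69.8
Node u (S = 162.5): continuation = 1/1.04·[0.5333·0.0000 + 0.4667·23.0000] = 10.3205; exercise value = 0.0000 ≤ continuation, so V_u = 10.3205
Node d (S = 104): continuation = 1/1.04·[0.5333·23.0000 + 0.4667·69.8000] = 43.1154; exercise value = 49.0000 > continuation, so V_d = 49.0000 (exercise)
Node 0 (S = 130): continuation = 1/1.04·[0.5333·10.3205 + 0.4667·49.0000] = 27.2798; exercise value = 23.0000 ≤ continuation, so V_0 = 27.2798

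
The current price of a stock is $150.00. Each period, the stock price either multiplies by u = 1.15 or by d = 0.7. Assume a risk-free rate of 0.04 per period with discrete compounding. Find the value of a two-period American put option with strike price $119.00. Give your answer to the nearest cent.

$3.29

Risk-neutral probability p = (1 + 0.04 − 0.7)/(1.15 − 0.7) = 0.3400/0.4500 = 0.7556
Terminal stock prices: S_uu = 198.4, S_ud = 120.7, S_dd = 73.5
Terminal payoffs (K − S): max(-79.37, 0) = 0, max(-1.75, 0) = 0, max(45.5, 0) = 45.5
Node u (S = 172.5): continuation = 1/1.04·[0.7556·0.0000 + 0.2444·0.0000] = 0.0000; exercise value = 0.0000 ≤ continuation, so V_u = 0.0000
Node d (S = 105): continuation = 1/1.04·[0.7556·0.0000 + 0.2444·45.5000] = 10.6944; exercise value = 14.0000 > continuation, so V_d = 14.0000 (exercise)
Node 0 (S = 150): continuation = 1/1.04·[0.7556·0.0000 + 0.2444·14.0000] = 3.2906; exercise value = 0.0000 ≤ continuation, so V_0 = 3.2906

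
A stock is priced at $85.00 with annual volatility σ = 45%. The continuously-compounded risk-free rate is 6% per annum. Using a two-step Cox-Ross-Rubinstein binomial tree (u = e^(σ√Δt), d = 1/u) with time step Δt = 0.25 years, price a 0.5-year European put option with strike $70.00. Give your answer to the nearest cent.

$4.19

CRR parameters: u = e^(σ√Δt) = e^(0.45·√0.25) = 1.2523, d = 1/u = 0.7985
Per-period rate: rΔt = 0.06·0.25 = 0.015, so R = e^0.015 = 1.0151
Risk-neutral probability p = (e^0.015 − 0.7985)/(1.2523 − 0.7985) = 0.2166/0.4538 = 0.4773
Terminal stock prices: S_uu = 133.3, S_ud = 85, S_dd = 54.2
Terminal payoffs (K − S): max(-63.31, 0) = 0, max(-15, 0) = 0, max(15.8, 0) = 15.8
Node u (S = 106.4): V_u = e^(−0.015)·[0.4773·0.0000 + 0.5227·0.0000] = 0.0000
Node d (S = 67.87): V_d = e^(−0.015)·[0.4773·0.0000 + 0.5227·15.8016] = 8.1367
Node 0 (S = 85): V_0 = e^(−0.015)·[0.4773·0.0000 + 0.5227·8.1367] = 4.1898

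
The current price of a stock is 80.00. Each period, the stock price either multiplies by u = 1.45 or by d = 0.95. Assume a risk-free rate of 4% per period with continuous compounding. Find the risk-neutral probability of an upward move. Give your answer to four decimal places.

p = 0.1816

Risk-neutral probability p = (e^0.04 − 0.95)/(1.45 − 0.95) = 0.0908/0.5000 = 0.1816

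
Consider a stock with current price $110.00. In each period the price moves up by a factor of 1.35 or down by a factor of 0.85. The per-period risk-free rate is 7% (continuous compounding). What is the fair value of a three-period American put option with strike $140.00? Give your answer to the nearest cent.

$30.00

Risk-neutral probability p = (e^0.07 − 0.85)/(1.35 − 0.85) = 0.2225/0.5000 = 0.4450
Terminal stock prices: S_uuu = 270.6, S_uud = 170.4, S_udd = 107.3, S_ddd = 67.55
Terminal payoffs (K − S): max(-130.6, 0) = 0, max(-30.4, 0) = 0, max(32.71, 0) = 32.71, max(72.45, 0) = 72.45
Node uu (S = 200.5): continuation = e^(−0.07)·[0.4450·0.0000 + 0.5550·0.0000] = 0.0000; exercise value = 0.0000 ≤ continuation, so V_uu = 0.0000
Node ud (S = 126.2): continuation = e^(−0.07)·[0.4450·0.0000 + 0.5550·32.7088] = 16.9256; exercise value = 13.7750 ≤ continuation, so V_ud = 16.9256
Node dd (S = 79.47): continuation = e^(−0.07)·[0.4450·32.7088 + 0.5550·72.4463] = 51.0601; exercise value = 60.5250 > continuation, so V_dd = 60.5250 (exercise)
Node u (S = 148.5): continuation = e^(−0.07)·[0.4450·0.0000 + 0.5550·16.9256] = 8.7584; exercise value = 0.0000 ≤ continuation, so V_u = 8.7584
Node d (S = 93.5): continuation = e^(−0.07)·[0.4450·16.9256 + 0.5550·60.5250] = 38.3424; exercise value = 46.5000 > continuation, so V_d = 46.5000 (exercise)
Node 0 (S = 110): continuation = e^(−0.07)·[0.4450·8.7584 + 0.5550·46.5000] = 27.6962; exercise value = 30.0000 > continuation, so V_0 = 30.0000 (exercise)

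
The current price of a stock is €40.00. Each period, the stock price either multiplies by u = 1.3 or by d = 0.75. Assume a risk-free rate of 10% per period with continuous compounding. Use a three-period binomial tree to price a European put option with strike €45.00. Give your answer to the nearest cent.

€3.76

Risk-neutral probability p = (e^0.1 − 0.75)/(1.3 − 0.75) = 0.3552/0.5500 = 0.6458
Terminal stock prices: S_uuu = 87.88, S_uud = 50.7, S_udd = 29.25, S_ddd = 16.88
Terminal payoffs (K − S): max(-42.88, 0) = 0, max(-5.7, 0) = 0, max(15.75, 0) = 15.75, max(28.12, 0) = 28.12
Node uu (S = 67.6): V_uu = e^(−0.1)·[0.6458·0.0000 + 0.3542·0.0000] = 0.0000
Node ud (S = 39): V_ud = e^(−0.1)·[0.6458·0.0000 + 0.3542·15.7500] = 5.0483
Node dd (S = 22.5): V_dd = e^(−0.1)·[0.6458·15.7500 + 0.3542·28.1250] = 18.2177
Node u (S = 52): V_u = e^(−0.1)·[0.6458·0.0000 + 0.3542·5.0483] = 1.6181
Node d (S = 30): V_d = e^(−0.1)·[0.6458·5.0483 + 0.3542·18.2177] = 8.7890
Node 0 (S = 40): V_0 = e^(−0.1)·[0.6458·1.6181 + 0.3542·8.7890] = 3.7626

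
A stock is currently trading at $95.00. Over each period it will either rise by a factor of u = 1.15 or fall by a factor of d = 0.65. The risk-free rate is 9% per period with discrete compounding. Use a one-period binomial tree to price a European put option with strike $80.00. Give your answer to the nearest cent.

$2.01

Risk-neutral probability p = (1 + 0.09 − 0.65)/(1.15 − 0.65) = 0.4400/0.5000 = 0.8800
Terminal stock prices: S_u = 109.2, S_d = 61.75
Terminal payoffs (K − S): max(-29.25, 0) = 0, max(18.25, 0) = 18.25
Node 0 (S = 95): V_0 = 1/1.09·[0.8800·0.0000 + 0.1200·18.2500] = 2.0092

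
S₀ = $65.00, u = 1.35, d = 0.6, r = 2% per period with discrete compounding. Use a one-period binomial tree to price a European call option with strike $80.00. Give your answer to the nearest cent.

Risk-neutral probability p = (1 + 0.02 − 0.6)/(1.35 − 0.6) = 0.4200/0.7500 = 0.5600
Terminal stock prices: S_u = 87.75, S_d = 39
Terminal payoffs (S − K): max(7.75, 0) = 7.75, max(-41, 0) = 0
Node 0 (S = 65): V_0 = 1/1.02·[0.5600·7.7500 + 0.4400·0.0000] = 4.2549

$4.25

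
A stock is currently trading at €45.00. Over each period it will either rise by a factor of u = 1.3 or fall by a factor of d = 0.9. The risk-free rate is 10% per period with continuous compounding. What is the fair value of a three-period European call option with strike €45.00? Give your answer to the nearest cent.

Risk-neutral probability p = (e^0.1 − 0.9)/(1.3 − 0.9) = 0.2052/0.4000 = 0.5129
Terminal stock prices: S_uuu = 98.87, S_uud = 68.45, S_udd = 47.39, S_ddd = 32.81
Terminal payoffs (S − K): max(53.87, 0) = 53.87, max(23.45, 0) = 23.45, max(2.385, 0) = 2.385, max(-12.19, 0) = 0
Node uu (S = 76.05): V_uu = e^(−0.1)·[0.5129·53.8650 + 0.4871·23.4450] = 35.3323
Node ud (S = 52.65): V_ud = e^(−0.1)·[0.5129·23.4450 + 0.4871·2.3850] = 11.9323
Node dd (S = 36.45): V_dd = e^(−0.1)·[0.5129·2.3850 + 0.4871·0.0000] = 1.1069
Node u (S = 58.5): V_u = e^(−0.1)·[0.5129·35.3323 + 0.4871·11.9323] = 21.6571
Node d (S = 40.5): V_d = e^(−0.1)·[0.5129·11.9323 + 0.4871·1.1069] = 6.0258
Node 0 (S = 45): V_0 = e^(−0.1)·[0.5129·21.6571 + 0.4871·6.0258] = 12.7071

€12.71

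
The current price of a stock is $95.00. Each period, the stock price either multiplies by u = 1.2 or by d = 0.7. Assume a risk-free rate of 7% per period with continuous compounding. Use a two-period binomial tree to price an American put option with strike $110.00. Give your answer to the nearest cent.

$15.33

Risk-neutral probability p = (e^0.07 − 0.7)/(1.2 − 0.7) = 0.3725/0.5000 = 0.7450
Terminal stock prices: S_uu = 136.8, S_ud = 79.8, S_dd = 46.55
Terminal payoffs (K − S): max(-26.8, 0) = 0, max(30.2, 0) = 30.2, max(63.45, 0) = 63.45
Node u (S = 114): continuation = e^(−0.07)·[0.7450·0.0000 + 0.2550·30.2000] = 7.1799; exercise value = 0.0000 ≤ continuation, so V_u = 7.1799
Node d (S = 66.5): continuation = e^(−0.07)·[0.7450·30.2000 + 0.2550·63.4500] = 36.0633; exercise value = 43.5000 > continuation, so V_d = 43.5000 (exercise)
Node 0 (S = 95): continuation = e^(−0.07)·[0.7450·7.1799 + 0.2550·43.5000] = 15.3294; exercise value = 15.0000 ≤ continuation, so V_0 = 15.3294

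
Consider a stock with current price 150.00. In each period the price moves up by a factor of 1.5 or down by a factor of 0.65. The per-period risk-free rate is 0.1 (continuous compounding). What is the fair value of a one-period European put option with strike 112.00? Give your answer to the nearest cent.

Risk-neutral probability p = (e^0.1 − 0.65)/(1.5 − 0.65) = 0.4552/0.8500 = 0.5355
Terminal stock prices: S_u = 225, S_d = 97.5
Terminal payoffs (K − S): max(-113, 0) = 0, max(14.5, 0) = 14.5
Node 0 (S = 150): V_0 = e^(−0.1)·[0.5355·0.0000 + 0.4645·14.5000] = 6.0944

6.09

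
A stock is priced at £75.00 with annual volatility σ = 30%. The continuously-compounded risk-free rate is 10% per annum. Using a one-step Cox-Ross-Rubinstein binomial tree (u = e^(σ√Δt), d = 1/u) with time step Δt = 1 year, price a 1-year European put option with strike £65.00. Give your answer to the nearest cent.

CRR parameters: u = e^(σ√Δt) = e^(0.3·√1) = 1.3499, d = 1/u = 0.7408
Per-period rate: rΔt = 0.1·1 = 0.1, so R = e^0.1 = 1.1052
Risk-neutral probability p = (e^0.1 − 0.7408)/(1.3499 − 0.7408) = 0.3644/0.6090 = 0.5982
Terminal stock prices: S_u = 101.2, S_d = 55.56
Terminal payoffs (K − S): max(-36.24, 0) = 0, max(9.439, 0) = 9.439
Node 0 (S = 75): V_0 = e^(−0.1)·[0.5982·0.0000 + 0.4018·9.4386] = 3.4312

£3.43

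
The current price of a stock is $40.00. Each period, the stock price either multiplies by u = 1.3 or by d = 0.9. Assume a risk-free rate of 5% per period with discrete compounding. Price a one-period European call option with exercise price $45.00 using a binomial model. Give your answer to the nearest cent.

$2.50

Risk-neutral probability p = (1 + 0.05 − 0.9)/(1.3 − 0.9) = 0.1500/0.4000 = 0.3750
Terminal stock prices: S_u = 52, S_d = 36
Terminal payoffs (S − K): max(7, 0) = 7, max(-9, 0) = 0
Node 0 (S = 40): V_0 = 1/1.05·[0.3750·7.0000 + 0.6250·0.0000] = 2.5000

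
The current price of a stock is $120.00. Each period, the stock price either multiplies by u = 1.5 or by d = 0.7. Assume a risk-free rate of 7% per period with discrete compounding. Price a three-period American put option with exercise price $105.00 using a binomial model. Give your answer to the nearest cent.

$15.32

Risk-neutral probability p = (1 + 0.07 − 0.7)/(1.5 − 0.7) = 0.3700/0.8000 = 0.4625
Terminal stock prices: S_uuu = 405, S_uud = 189, S_udd = 88.2, S_ddd = 41.16
Terminal payoffs (K − S): max(-300, 0) = 0, max(-84, 0) = 0, max(16.8, 0) = 16.8, max(63.84, 0) = 63.84
Node uu (S = 270): continuation = 1/1.07·[0.4625·0.0000 + 0.5375·0.0000] = 0.0000; exercise value = 0.0000 ≤ continuation, so V_uu = 0.0000
Node ud (S = 126): continuation = 1/1.07·[0.4625·0.0000 + 0.5375·16.8000] = 8.4393; exercise value = 0.0000 ≤ continuation, so V_ud = 8.4393
Node dd (S = 58.8): continuation = 1/1.07·[0.4625·16.8000 + 0.5375·63.8400] = 39.3308; exercise value = 46.2000 > continuation, so V_dd = 46.2000 (exercise)
Node u (S = 180): continuation = 1/1.07·[0.4625·0.0000 + 0.5375·8.4393] = 4.2393; exercise value = 0.0000 ≤ continuation, so V_u = 4.2393
Node d (S = 84): continuation = 1/1.07·[0.4625·8.4393 + 0.5375·46.2000] = 26.8558; exercise value = 21.0000 ≤ continuation, so V_d = 26.8558
Node 0 (S = 120): continuation = 1/1.07·[0.4625·4.2393 + 0.5375·26.8558] = 15.3230; exercise value = 0.0000 ≤ continuation, so V_0 = 15.3230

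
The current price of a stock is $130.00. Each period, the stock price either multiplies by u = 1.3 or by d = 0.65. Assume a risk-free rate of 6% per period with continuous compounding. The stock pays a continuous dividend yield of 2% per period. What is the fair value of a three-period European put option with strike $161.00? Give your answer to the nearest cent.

Per-period risk-free factor R = e^0.06 = 1.0618; dividend-adjusted growth = e^(0.06−0.02) = 1.0408.
Risk-neutral probability p = (1.0408 − 0.65)/(1.3 − 0.65) = 0.3908/0.6500 = 0.6012
Terminal stock prices: S_uuu = 285.6, S_uud = 142.8, S_udd = 71.4, S_ddd = 35.7
Terminal payoffs (K − S): max(-124.6, 0) = 0, max(18.19, 0) = 18.19, max(89.6, 0) = 89.6, max(125.3, 0) = 125.3
Node uu (S = 219.7): V_uu = e^(−0.06)·[0.6012·0.0000 + 0.3988·18.1950] = 6.8328
Node ud (S = 109.9): V_ud = e^(−0.06)·[0.6012·18.1950 + 0.3988·89.5975] = 43.9493
Node dd (S = 54.93): V_dd = e^(−0.06)·[0.6012·89.5975 + 0.3988·125.2987] = 97.7867
Node u (S = 169): V_u = e^(−0.06)·[0.6012·6.8328 + 0.3988·43.9493] = 20.3733
Node d (S = 84.5): V_d = e^(−0.06)·[0.6012·43.9493 + 0.3988·97.7867] = 61.6075
Node 0 (S = 130): V_0 = e^(−0.06)·[0.6012·20.3733 + 0.3988·61.6075] = 34.6716

$34.67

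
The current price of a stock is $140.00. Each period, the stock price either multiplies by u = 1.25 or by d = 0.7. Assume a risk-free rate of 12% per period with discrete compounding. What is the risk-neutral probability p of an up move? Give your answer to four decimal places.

p = 0.7636

Risk-neutral probability p = (1 + 0.12 − 0.7)/(1.25 − 0.7) = 0.4200/0.5500 = 0.7636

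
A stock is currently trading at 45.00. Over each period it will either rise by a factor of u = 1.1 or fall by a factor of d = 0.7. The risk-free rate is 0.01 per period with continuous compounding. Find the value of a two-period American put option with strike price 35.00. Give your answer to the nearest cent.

Risk-neutral probability p = (e^0.01 − 0.7)/(1.1 − 0.7) = 0.3101/0.4000 = 0.7751
Terminal stock prices: S_uu = 54.45, S_ud = 34.65, S_dd = 22.05
Terminal payoffs (K − S): max(-19.45, 0) = 0, max(0.35, 0) = 0.35, max(12.95, 0) = 12.95
Node u (S = 49.5): continuation = e^(−0.01)·[0.7751·0.0000 + 0.2249·0.3500] = 0.0779; exercise value = 0.0000 ≤ continuation, so V_u = 0.0779
Node d (S = 31.5): continuation = e^(−0.01)·[0.7751·0.3500 + 0.2249·12.9500] = 3.1517; exercise value = 3.5000 > continuation, so V_d = 3.5000 (exercise)
Node 0 (S = 45): continuation = e^(−0.01)·[0.7751·0.0779 + 0.2249·3.5000] = 0.8390; exercise value = 0.0000 ≤ continuation, so V_0 = 0.8390

0.84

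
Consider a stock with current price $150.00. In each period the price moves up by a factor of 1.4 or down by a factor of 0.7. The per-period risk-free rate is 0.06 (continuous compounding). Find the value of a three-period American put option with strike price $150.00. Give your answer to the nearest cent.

$25.33

Risk-neutral probability p = (e^0.06 − 0.7)/(1.4 − 0.7) = 0.3618/0.7000 = 0.5169
Terminal stock prices: S_uuu = 411.6, S_uud = 205.8, S_udd = 102.9, S_ddd = 51.45
Terminal payoffs (K − S): max(-261.6, 0) = 0, max(-55.8, 0) = 0, max(47.1, 0) = 47.1, max(98.55, 0) = 98.55
Node uu (S = 294): continuation = e^(−0.06)·[0.5169·0.0000 + 0.4831·0.0000] = 0.0000; exercise value = 0.0000 ≤ continuation, so V_uu = 0.0000
Node ud (S = 147): continuation = e^(−0.06)·[0.5169·0.0000 + 0.4831·47.1000] = 21.4285; exercise value = 3.0000 ≤ continuation, so V_ud = 21.4285
Node dd (S = 73.5): continuation = e^(−0.06)·[0.5169·47.1000 + 0.4831·98.5500] = 67.7647; exercise value = 76.5000 > continuation, so V_dd = 76.5000 (exercise)
Node u (S = 210): continuation = e^(−0.06)·[0.5169·0.0000 + 0.4831·21.4285] = 9.7491; exercise value = 0.0000 ≤ continuation, so V_u = 9.7491
Node d (S = 105): continuation = e^(−0.06)·[0.5169·21.4285 + 0.4831·76.5000] = 45.2358; exercise value = 45.0000 ≤ continuation, so V_d = 45.2358
Node 0 (S = 150): continuation = e^(−0.06)·[0.5169·9.7491 + 0.4831·45.2358] = 25.3263; exercise value = 0.0000 ≤ continuation, so V_0 = 25.3263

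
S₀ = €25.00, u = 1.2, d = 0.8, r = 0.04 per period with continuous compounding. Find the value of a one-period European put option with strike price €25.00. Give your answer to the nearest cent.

€1.91

Risk-neutral probability p = (e^0.04 − 0.8)/(1.2 − 0.8) = 0.2408/0.4000 = 0.6020
Terminal stock prices: S_u = 30, S_d = 20
Terminal payoffs (K − S): max(-5, 0) = 0, max(5, 0) = 5
Node 0 (S = 25): V_0 = e^(−0.04)·[0.6020·0.0000 + 0.3980·5.0000] = 1.9118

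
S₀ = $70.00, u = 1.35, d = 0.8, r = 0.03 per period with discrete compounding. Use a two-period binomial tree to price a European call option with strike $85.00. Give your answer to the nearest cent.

$7.02

Risk-neutral probability p = (1 + 0.03 − 0.8)/(1.35 − 0.8) = 0.2300/0.5500 = 0.4182
Terminal stock prices: S_uu = 127.6, S_ud = 75.6, S_dd = 44.8
Terminal payoffs (S − K): max(42.58, 0) = 42.58, max(-9.4, 0) = 0, max(-40.2, 0) = 0
Node u (S = 94.5): V_u = 1/1.03·[0.4182·42.5750 + 0.5818·0.0000] = 17.2855
Node d (S = 56): V_d = 1/1.03·[0.4182·0.0000 + 0.5818·0.0000] = 0.0000
Node 0 (S = 70): V_0 = 1/1.03·[0.4182·17.2855 + 0.5818·0.0000] = 7.0180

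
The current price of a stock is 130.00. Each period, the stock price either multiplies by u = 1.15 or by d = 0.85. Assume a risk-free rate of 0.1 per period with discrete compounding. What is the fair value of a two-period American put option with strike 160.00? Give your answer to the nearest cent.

Risk-neutral probability p = (1 + 0.1 − 0.85)/(1.15 − 0.85) = 0.2500/0.3000 = 0.8333
Terminal stock prices: S_uu = 171.9, S_ud = 127.1, S_dd = 93.92
Terminal payoffs (K − S): max(-11.92, 0) = 0, max(32.92, 0) = 32.92, max(66.08, 0) = 66.08
Node u (S = 149.5): continuation = 1/1.1·[0.8333·0.0000 + 0.1667·32.9250] = 4.9886; exercise value = 10.5000 > continuation, so V_u = 10.5000 (exercise)
Node d (S = 110.5): continuation = 1/1.1·[0.8333·32.9250 + 0.1667·66.0750] = 34.9545; exercise value = 49.5000 > continuation, so V_d = 49.5000 (exercise)
Node 0 (S = 130): continuation = 1/1.1·[0.8333·10.5000 + 0.1667·49.5000] = 15.4545; exercise value = 30.0000 > continuation, so V_0 = 30.0000 (exercise)

30.00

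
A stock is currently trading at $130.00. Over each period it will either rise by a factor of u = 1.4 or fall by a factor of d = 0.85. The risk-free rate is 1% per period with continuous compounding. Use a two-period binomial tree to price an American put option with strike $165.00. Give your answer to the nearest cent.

Risk-neutral probability p = (e^0.01 − 0.85)/(1.4 − 0.85) = 0.1601/0.5500 = 0.2910
Terminal stock prices: S_uu = 254.8, S_ud = 154.7, S_dd = 93.92
Terminal payoffs (K − S): max(-89.8, 0) = 0, max(10.3, 0) = 10.3, max(71.08, 0) = 71.08
Node u (S = 182): continuation = e^(−0.01)·[0.2910·0.0000 + 0.7090·10.3000] = 7.2300; exercise value = 0.0000 ≤ continuation, so V_u = 7.2300
Node d (S = 110.5): continuation = e^(−0.01)·[0.2910·10.3000 + 0.7090·71.0750] = 52.8582; exercise value = 54.5000 > continuation, so V_d = 54.5000 (exercise)
Node 0 (S = 130): continuation = e^(−0.01)·[0.2910·7.2300 + 0.7090·54.5000] = 40.3390; exercise value = 35.0000 ≤ continuation, so V_0 = 40.3390

$40.34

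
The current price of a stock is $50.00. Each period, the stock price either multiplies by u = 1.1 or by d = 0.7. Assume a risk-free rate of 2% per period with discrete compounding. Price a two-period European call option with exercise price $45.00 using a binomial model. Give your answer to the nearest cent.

Risk-neutral probability p = (1 + 0.02 − 0.7)/(1.1 − 0.7) = 0.3200/0.4000 = 0.8000
Terminal stock prices: S_uu = 60.5, S_ud = 38.5, S_dd = 24.5
Terminal payoffs (S − K): max(15.5, 0) = 15.5, max(-6.5, 0) = 0, max(-20.5, 0) = 0
Node u (S = 55): V_u = 1/1.02·[0.8000·15.5000 + 0.2000·0.0000] = 12.1569
Node d (S = 35): V_d = 1/1.02·[0.8000·0.0000 + 0.2000·0.0000] = 0.0000
Node 0 (S = 50): V_0 = 1/1.02·[0.8000·12.1569 + 0.2000·0.0000] = 9.5348

$9.53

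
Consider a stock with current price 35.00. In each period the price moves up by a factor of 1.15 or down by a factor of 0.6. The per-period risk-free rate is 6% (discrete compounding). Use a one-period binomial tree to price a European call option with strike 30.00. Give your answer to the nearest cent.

8.09

Risk-neutral probability p = (1 + 0.06 − 0.6)/(1.15 − 0.6) = 0.4600/0.5500 = 0.8364
Terminal stock prices: S_u = 40.25, S_d = 21
Terminal payoffs (S − K): max(10.25, 0) = 10.25, max(-9, 0) = 0
Node 0 (S = 35): V_0 = 1/1.06·[0.8364·10.2500 + 0.1636·0.0000] = 8.0875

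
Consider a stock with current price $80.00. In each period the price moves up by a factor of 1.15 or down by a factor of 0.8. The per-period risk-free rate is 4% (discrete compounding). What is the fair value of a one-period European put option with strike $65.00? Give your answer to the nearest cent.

Risk-neutral probability p = (1 + 0.04 − 0.8)/(1.15 − 0.8) = 0.2400/0.3500 = 0.6857
Terminal stock prices: S_u = 92, S_d = 64
Terminal payoffs (K − S): max(-27, 0) = 0, max(1, 0) = 1
Node 0 (S = 80): V_0 = 1/1.04·[0.6857·0.0000 + 0.3143·1.0000] = 0.3022

$0.30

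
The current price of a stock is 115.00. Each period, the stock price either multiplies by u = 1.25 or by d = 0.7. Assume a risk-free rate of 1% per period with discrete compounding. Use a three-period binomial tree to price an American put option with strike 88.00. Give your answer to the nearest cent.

9.57

Risk-neutral probability p = (1 + 0.01 − 0.7)/(1.25 − 0.7) = 0.3100/0.5500 = 0.5636
Terminal stock prices: S_uuu = 224.6, S_uud = 125.8, S_udd = 70.44, S_ddd = 39.44
Terminal payoffs (K − S): max(-136.6, 0) = 0, max(-37.78, 0) = 0, max(17.56, 0) = 17.56, max(48.56, 0) = 48.56
Node uu (S = 179.7): continuation = 1/1.01·[0.5636·0.0000 + 0.4364·0.0000] = 0.0000; exercise value = 0.0000 ≤ continuation, so V_uu = 0.0000
Node ud (S = 100.6): continuation = 1/1.01·[0.5636·0.0000 + 0.4364·17.5625] = 7.5878; exercise value = 0.0000 ≤ continuation, so V_ud = 7.5878
Node dd (S = 56.35): continuation = 1/1.01·[0.5636·17.5625 + 0.4364·48.5550] = 30.7787; exercise value = 31.6500 > continuation, so V_dd = 31.6500 (exercise)
Node u (S = 143.8): continuation = 1/1.01·[0.5636·0.0000 + 0.4364·7.5878] = 3.2782; exercise value = 0.0000 ≤ continuation, so V_u = 3.2782
Node d (S = 80.5): continuation = 1/1.01·[0.5636·7.5878 + 0.4364·31.6500] = 17.9086; exercise value = 7.5000 ≤ continuation, so V_d = 17.9086
Node 0 (S = 115): continuation = 1/1.01·[0.5636·3.2782 + 0.4364·17.9086] = 9.5667; exercise value = 0.0000 ≤ continuation, so V_0 = 9.5667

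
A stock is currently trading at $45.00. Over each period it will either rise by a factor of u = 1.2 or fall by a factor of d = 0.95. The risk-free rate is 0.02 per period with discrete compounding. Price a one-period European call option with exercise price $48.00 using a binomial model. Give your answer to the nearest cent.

Risk-neutral probability p = (1 + 0.02 − 0.95)/(1.2 − 0.95) = 0.0700/0.2500 = 0.2800
Terminal stock prices: S_u = 54, S_d = 42.75
Terminal payoffs (S − K): max(6, 0) = 6, max(-5.25, 0) = 0
Node 0 (S = 45): V_0 = 1/1.02·[0.2800·6.0000 + 0.7200·0.0000] = 1.6471

$1.65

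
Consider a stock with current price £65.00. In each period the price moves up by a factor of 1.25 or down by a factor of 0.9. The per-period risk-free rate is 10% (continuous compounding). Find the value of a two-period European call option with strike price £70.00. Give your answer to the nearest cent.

£10.12

Risk-neutral probability p = (e^0.1 − 0.9)/(1.25 − 0.9) = 0.2052/0.3500 = 0.5862
Terminal stock prices: S_uu = 101.6, S_ud = 73.12, S_dd = 52.65
Terminal payoffs (S − K): max(31.56, 0) = 31.56, max(3.125, 0) = 3.125, max(-17.35, 0) = 0
Node u (S = 81.25): V_u = e^(−0.1)·[0.5862·31.5625 + 0.4138·3.1250] = 17.9114
Node d (S = 58.5): V_d = e^(−0.1)·[0.5862·3.1250 + 0.4138·0.0000] = 1.6576
Node 0 (S = 65): V_0 = e^(−0.1)·[0.5862·17.9114 + 0.4138·1.6576] = 10.1211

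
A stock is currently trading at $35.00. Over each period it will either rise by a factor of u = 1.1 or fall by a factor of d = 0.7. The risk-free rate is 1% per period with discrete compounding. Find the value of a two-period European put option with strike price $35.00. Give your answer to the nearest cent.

Risk-neutral probability p = (1 + 0.01 − 0.7)/(1.1 − 0.7) = 0.3100/0.4000 = 0.7750
Terminal stock prices: S_uu = 42.35, S_ud = 26.95, S_dd = 17.15
Terminal payoffs (K − S): max(-7.35, 0) = 0, max(8.05, 0) = 8.05, max(17.85, 0) = 17.85
Node u (S = 38.5): V_u = 1/1.01·[0.7750·0.0000 + 0.2250·8.0500] = 1.7933
Node d (S = 24.5): V_d = 1/1.01·[0.7750·8.0500 + 0.2250·17.8500] = 10.1535
Node 0 (S = 35): V_0 = 1/1.01·[0.7750·1.7933 + 0.2250·10.1535] = 3.6380

$3.64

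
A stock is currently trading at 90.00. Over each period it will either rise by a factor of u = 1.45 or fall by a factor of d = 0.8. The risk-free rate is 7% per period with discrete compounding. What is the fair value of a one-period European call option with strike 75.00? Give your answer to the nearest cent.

Risk-neutral probability p = (1 + 0.07 − 0.8)/(1.45 − 0.8) = 0.2700/0.6500 = 0.4154
Terminal stock prices: S_u = 130.5, S_d = 72
Terminal payoffs (S − K): max(55.5, 0) = 55.5, max(-3, 0) = 0
Node 0 (S = 90): V_0 = 1/1.07·[0.4154·55.5000 + 0.5846·0.0000] = 21.5457

21.55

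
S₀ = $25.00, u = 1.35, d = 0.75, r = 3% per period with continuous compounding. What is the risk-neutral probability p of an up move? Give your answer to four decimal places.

p = 0.4674

Risk-neutral probability p = (e^0.03 − 0.75)/(1.35 − 0.75) = 0.2805/0.6000 = 0.4674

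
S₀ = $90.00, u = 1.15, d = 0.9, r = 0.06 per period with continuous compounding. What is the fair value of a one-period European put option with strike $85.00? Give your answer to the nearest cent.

Risk-neutral probability p = (e^0.06 − 0.9)/(1.15 − 0.9) = 0.1618/0.2500 = 0.6473
Terminal stock prices: S_u = 103.5, S_d = 81
Terminal payoffs (K − S): max(-18.5, 0) = 0, max(4, 0) = 4
Node 0 (S = 90): V_0 = e^(−0.06)·[0.6473·0.0000 + 0.3527·4.0000] = 1.3285

$1.33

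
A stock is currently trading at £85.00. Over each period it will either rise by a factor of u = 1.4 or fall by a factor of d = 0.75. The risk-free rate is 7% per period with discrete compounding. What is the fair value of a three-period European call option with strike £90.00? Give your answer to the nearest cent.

£24.48

Risk-neutral probability p = (1 + 0.07 − 0.75)/(1.4 − 0.75) = 0.3200/0.6500 = 0.4923
Terminal stock prices: S_uuu = 233.2, S_uud = 124.9, S_udd = 66.94, S_ddd = 35.86
Terminal payoffs (S − K): max(143.2, 0) = 143.2, max(34.95, 0) = 34.95, max(-23.06, 0) = 0, max(-54.14, 0) = 0
Node uu (S = 166.6): V_uu = 1/1.07·[0.4923·143.2400 + 0.5077·34.9500] = 82.4879
Node ud (S = 89.25): V_ud = 1/1.07·[0.4923·34.9500 + 0.5077·0.0000] = 16.0805
Node dd (S = 47.81): V_dd = 1/1.07·[0.4923·0.0000 + 0.5077·0.0000] = 0.0000
Node u (S = 119): V_u = 1/1.07·[0.4923·82.4879 + 0.5077·16.0805] = 45.5826
Node d (S = 63.75): V_d = 1/1.07·[0.4923·16.0805 + 0.5077·0.0000] = 7.3987
Node 0 (S = 85): V_0 = 1/1.07·[0.4923·45.5826 + 0.5077·7.3987] = 24.4831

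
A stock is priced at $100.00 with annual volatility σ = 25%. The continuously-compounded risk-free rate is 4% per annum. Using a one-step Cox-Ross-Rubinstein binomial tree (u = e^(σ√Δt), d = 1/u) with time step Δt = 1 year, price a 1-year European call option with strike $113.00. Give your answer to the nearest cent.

$7.67

CRR parameters: u = e^(σ√Δt) = e^(0.25·√1) = 1.2840, d = 1/u = 0.7788
Per-period rate: rΔt = 0.04·1 = 0.04, so R = e^0.04 = 1.0408
Risk-neutral probability p = (e^0.04 − 0.7788)/(1.2840 − 0.7788) = 0.2620/0.5052 = 0.5186
Terminal stock prices: S_u = 128.4, S_d = 77.88
Terminal payoffs (S − K): max(15.4, 0) = 15.4, max(-35.12, 0) = 0
Node 0 (S = 100): V_0 = e^(−0.04)·[0.5186·15.4025 + 0.4814·0.0000] = 7.6746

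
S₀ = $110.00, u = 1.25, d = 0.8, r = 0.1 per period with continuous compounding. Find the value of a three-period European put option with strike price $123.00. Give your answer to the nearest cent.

Risk-neutral probability p = (e^0.1 − 0.8)/(1.25 − 0.8) = 0.3052/0.4500 = 0.6782
Terminal stock prices: S_uuu = 214.8, S_uud = 137.5, S_udd = 88, S_ddd = 56.32
Terminal payoffs (K − S): max(-91.84, 0) = 0, max(-14.5, 0) = 0, max(35, 0) = 35, max(66.68, 0) = 66.68
Node uu (S = 171.9): V_uu = e^(−0.1)·[0.6782·0.0000 + 0.3218·0.0000] = 0.0000
Node ud (S = 110): V_ud = e^(−0.1)·[0.6782·0.0000 + 0.3218·35.0000] = 10.1925
Node dd (S = 70.4): V_dd = e^(−0.1)·[0.6782·35.0000 + 0.3218·66.6800] = 40.8950
Node u (S = 137.5): V_u = e^(−0.1)·[0.6782·0.0000 + 0.3218·10.1925] = 2.9682
Node d (S = 88): V_d = e^(−0.1)·[0.6782·10.1925 + 0.3218·40.8950] = 18.1636
Node 0 (S = 110): V_0 = e^(−0.1)·[0.6782·2.9682 + 0.3218·18.1636] = 7.1109

$7.11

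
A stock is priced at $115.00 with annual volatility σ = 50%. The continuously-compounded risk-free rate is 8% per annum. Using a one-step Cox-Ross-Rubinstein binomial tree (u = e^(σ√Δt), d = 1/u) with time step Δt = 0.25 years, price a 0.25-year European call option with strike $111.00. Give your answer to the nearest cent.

$17.17

CRR parameters: u = e^(σ√Δt) = e^(0.5·√0.25) = 1.2840, d = 1/u = 0.7788
Per-period rate: rΔt = 0.08·0.25 = 0.02, so R = e^0.02 = 1.0202
Risk-neutral probability p = (e^0.02 − 0.7788)/(1.2840 − 0.7788) = 0.2414/0.5052 = 0.4778
Terminal stock prices: S_u = 147.7, S_d = 89.56
Terminal payoffs (S − K): max(36.66, 0) = 36.66, max(-21.44, 0) = 0
Node 0 (S = 115): V_0 = e^(−0.02)·[0.4778·36.6629 + 0.5222·0.0000] = 17.1710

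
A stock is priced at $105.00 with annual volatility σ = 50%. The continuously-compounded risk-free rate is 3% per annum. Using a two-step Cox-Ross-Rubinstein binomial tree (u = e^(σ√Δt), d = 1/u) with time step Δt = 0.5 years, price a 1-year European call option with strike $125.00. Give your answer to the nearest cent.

$16.04

CRR parameters: u = e^(σ√Δt) = e^(0.5·√0.5) = 1.4241, d = 1/u = 0.7022
Per-period rate: rΔt = 0.03·0.5 = 0.015, so R = e^0.015 = 1.0151
Risk-neutral probability p = (e^0.015 − 0.7022)/(1.4241 − 0.7022) = 0.3129/0.7219 = 0.4335
Terminal stock prices: S_uu = 213, S_ud = 105, S_dd = 51.77
Terminal payoffs (S − K): max(87.95, 0) = 87.95, max(-20, 0) = 0, max(-73.23, 0) = 0
Node u (S = 149.5): V_u = e^(−0.015)·[0.4335·87.9521 + 0.5665·0.0000] = 37.5557
Node d (S = 73.73): V_d = e^(−0.015)·[0.4335·0.0000 + 0.5665·0.0000] = 0.0000
Node 0 (S = 105): V_0 = e^(−0.015)·[0.4335·37.5557 + 0.5665·0.0000] = 16.0364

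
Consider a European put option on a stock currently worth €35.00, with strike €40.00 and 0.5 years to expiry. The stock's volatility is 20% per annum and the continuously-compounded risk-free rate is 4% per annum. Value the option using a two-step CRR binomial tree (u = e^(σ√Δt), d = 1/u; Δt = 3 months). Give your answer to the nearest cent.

€4.95

CRR parameters: u = e^(σ√Δt) = e^(0.2·√0.25) = 1.1052, d = 1/u = 0.9048
Per-period rate: rΔt = 0.04·0.25 = 0.01, so R = e^0.01 = 1.0101
Risk-neutral probability p = (e^0.01 − 0.9048)/(1.1052 − 0.9048) = 0.1052/0.2003 = 0.5252
Terminal stock prices: S_uu = 42.75, S_ud = 35, S_dd = 28.66
Terminal payoffs (K − S): max(-2.749, 0) = 0, max(5, 0) = 5, max(11.34, 0) = 11.34
Node u (S = 38.68): V_u = e^(−0.01)·[0.5252·0.0000 + 0.4748·5.0000] = 2.3504
Node d (S = 31.67): V_d = e^(−0.01)·[0.5252·5.0000 + 0.4748·11.3444] = 7.9327
Node 0 (S = 35): V_0 = e^(−0.01)·[0.5252·2.3504 + 0.4748·7.9327] = 4.9512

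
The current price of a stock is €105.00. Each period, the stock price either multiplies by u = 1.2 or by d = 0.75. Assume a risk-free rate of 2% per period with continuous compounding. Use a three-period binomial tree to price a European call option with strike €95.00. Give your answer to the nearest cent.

Risk-neutral probability p = (e^0.02 − 0.75)/(1.2 − 0.75) = 0.2702/0.4500 = 0.6004
Terminal stock prices: S_uuu = 181.4, S_uud = 113.4, S_udd = 70.88, S_ddd = 44.3
Terminal payoffs (S − K): max(86.44, 0) = 86.44, max(18.4, 0) = 18.4, max(-24.12, 0) = 0, max(-50.7, 0) = 0
Node uu (S = 151.2): V_uu = e^(−0.02)·[0.6004·86.4400 + 0.3996·18.4000] = 58.0811
Node ud (S = 94.5): V_ud = e^(−0.02)·[0.6004·18.4000 + 0.3996·0.0000] = 10.8295
Node dd (S = 59.06): V_dd = e^(−0.02)·[0.6004·0.0000 + 0.3996·0.0000] = 0.0000
Node u (S = 126): V_u = e^(−0.02)·[0.6004·58.0811 + 0.3996·10.8295] = 38.4254
Node d (S = 78.75): V_d = e^(−0.02)·[0.6004·10.8295 + 0.3996·0.0000] = 6.3738
Node 0 (S = 105): V_0 = e^(−0.02)·[0.6004·38.4254 + 0.3996·6.3738] = 25.1118

€25.11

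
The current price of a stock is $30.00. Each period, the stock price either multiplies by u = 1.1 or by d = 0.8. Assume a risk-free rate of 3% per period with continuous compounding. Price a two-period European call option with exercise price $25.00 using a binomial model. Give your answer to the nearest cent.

Risk-neutral probability p = (e^0.03 − 0.8)/(1.1 − 0.8) = 0.2305/0.3000 = 0.7682
Terminal stock prices: S_uu = 36.3, S_ud = 26.4, S_dd = 19.2
Terminal payoffs (S − K): max(11.3, 0) = 11.3, max(1.4, 0) = 1.4, max(-5.8, 0) = 0
Node u (S = 33): V_u = e^(−0.03)·[0.7682·11.3000 + 0.2318·1.4000] = 8.7389
Node d (S = 24): V_d = e^(−0.03)·[0.7682·1.4000 + 0.2318·0.0000] = 1.0437
Node 0 (S = 30): V_0 = e^(−0.03)·[0.7682·8.7389 + 0.2318·1.0437] = 6.7494

$6.75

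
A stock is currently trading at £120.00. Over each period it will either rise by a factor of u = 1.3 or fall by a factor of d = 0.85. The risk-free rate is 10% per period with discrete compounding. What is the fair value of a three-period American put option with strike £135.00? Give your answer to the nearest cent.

£15.17

Risk-neutral probability p = (1 + 0.1 − 0.85)/(1.3 − 0.85) = 0.2500/0.4500 = 0.5556
Terminal stock prices: S_uuu = 263.6, S_uud = 172.4, S_udd = 112.7, S_ddd = 73.69
Terminal payoffs (K − S): max(-128.6, 0) = 0, max(-37.38, 0) = 0, max(22.29, 0) = 22.29, max(61.31, 0) = 61.31
Node uu (S = 202.8): continuation = 1/1.1·[0.5556·0.0000 + 0.4444·0.0000] = 0.0000; exercise value = 0.0000 ≤ continuation, so V_uu = 0.0000
Node ud (S = 132.6): continuation = 1/1.1·[0.5556·0.0000 + 0.4444·22.2900] = 9.0061; exercise value = 2.4000 ≤ continuation, so V_ud = 9.0061
Node dd (S = 86.7): continuation = 1/1.1·[0.5556·22.2900 + 0.4444·61.3050] = 36.0273; exercise value = 48.3000 > continuation, so V_dd = 48.3000 (exercise)
Node u (S = 156): continuation = 1/1.1·[0.5556·0.0000 + 0.4444·9.0061] = 3.6388; exercise value = 0.0000 ≤ continuation, so V_u = 3.6388
Node d (S = 102): continuation = 1/1.1·[0.5556·9.0061 + 0.4444·48.3000] = 24.0637; exercise value = 33.0000 > continuation, so V_d = 33.0000 (exercise)
Node 0 (S = 120): continuation = 1/1.1·[0.5556·3.6388 + 0.4444·33.0000] = 15.1711; exercise value = 15.0000 ≤ continuation, so V_0 = 15.1711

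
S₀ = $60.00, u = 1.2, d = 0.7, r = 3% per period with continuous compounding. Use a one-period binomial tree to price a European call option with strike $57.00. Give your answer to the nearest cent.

Risk-neutral probability p = (e^0.03 − 0.7)/(1.2 − 0.7) = 0.3305/0.5000 = 0.6609
Terminal stock prices: S_u = 72, S_d = 42
Terminal payoffs (S − K): max(15, 0) = 15, max(-15, 0) = 0
Node 0 (S = 60): V_0 = e^(−0.03)·[0.6609·15.0000 + 0.3391·0.0000] = 9.6206

$9.62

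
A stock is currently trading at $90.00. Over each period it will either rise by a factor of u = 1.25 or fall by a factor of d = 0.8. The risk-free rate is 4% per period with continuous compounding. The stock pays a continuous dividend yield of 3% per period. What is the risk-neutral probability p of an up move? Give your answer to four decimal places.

p = 0.4668

Per-period risk-free factor R = e^0.04 = 1.0408; dividend-adjusted growth = e^(0.04−0.03) = 1.0101.
Risk-neutral probability p = (1.0101 − 0.8)/(1.25 − 0.8) = 0.2101/0.4500 = 0.4668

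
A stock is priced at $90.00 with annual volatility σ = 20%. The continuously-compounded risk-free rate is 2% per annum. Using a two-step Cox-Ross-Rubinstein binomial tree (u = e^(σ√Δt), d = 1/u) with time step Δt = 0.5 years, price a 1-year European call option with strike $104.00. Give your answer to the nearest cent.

CRR parameters: u = e^(σ√Δt) = e^(0.2·√0.5) = 1.1519, d = 1/u = 0.8681
Per-period rate: rΔt = 0.02·0.5 = 0.01, so R = e^0.01 = 1.0101
Risk-neutral probability p = (e^0.01 − 0.8681)/(1.1519 − 0.8681) = 0.1419/0.2838 = 0.5001
Terminal stock prices: S_uu = 119.4, S_ud = 90, S_dd = 67.83
Terminal payoffs (S − K): max(15.42, 0) = 15.42, max(-14, 0) = 0, max(-36.17, 0) = 0
Node u (S = 103.7): V_u = e^(−0.01)·[0.5001·15.4207 + 0.4999·0.0000] = 7.6354
Node d (S = 78.13): V_d = e^(−0.01)·[0.5001·0.0000 + 0.4999·0.0000] = 0.0000
Node 0 (S = 90): V_0 = e^(−0.01)·[0.5001·7.6354 + 0.4999·0.0000] = 3.7806

$3.78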